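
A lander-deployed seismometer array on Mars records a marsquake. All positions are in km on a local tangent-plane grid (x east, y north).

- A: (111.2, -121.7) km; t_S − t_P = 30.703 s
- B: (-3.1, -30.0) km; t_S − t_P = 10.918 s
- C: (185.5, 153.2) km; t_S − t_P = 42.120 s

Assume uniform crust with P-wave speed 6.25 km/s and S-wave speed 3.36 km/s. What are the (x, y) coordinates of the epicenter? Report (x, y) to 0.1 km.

Distance from S−P lag: d = Δt · v_P v_S / (v_P − v_S) = Δt · (6.25·3.36)/(6.25−3.36) ≈ 7.2664·Δt.
So d_A = 223.10, d_B = 79.33, d_C = 306.06 km.
Circle about each station: (x − 111.2)² + (y + 121.7)² = 223.10²; (x + 3.1)² + (y + 30.0)² = 79.33²; (x − 185.5)² + (y − 153.2)² = 306.06².
Subtracting the A equation from the B and C equations removes the quadratic terms:
-228.6 x + 183.4 y = 17213.64
148.6 x + 549.8 y = -13194.95
Solving the 2×2 system: x ≈ -77.7, y ≈ -3.0 km.

x ≈ -77.7 km, y ≈ -3.0 km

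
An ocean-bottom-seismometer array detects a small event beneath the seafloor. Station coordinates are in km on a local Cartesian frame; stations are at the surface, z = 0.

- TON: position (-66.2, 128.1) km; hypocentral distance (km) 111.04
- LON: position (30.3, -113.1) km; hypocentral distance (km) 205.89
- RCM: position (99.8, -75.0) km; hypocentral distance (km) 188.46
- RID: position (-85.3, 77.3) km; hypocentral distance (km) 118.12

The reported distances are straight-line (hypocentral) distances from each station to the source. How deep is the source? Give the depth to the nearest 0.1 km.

depth ≈ 58.7 km

Each station gives a sphere (x−x_i)² + (y−y_i)² + z² = d_i² (stations at z=0).
Subtracting the TON sphere from LON and RCM: z² cancels, leaving linear equations in x and y:
193.0 x − 482.4 y = -37143.16
332.0 x − 406.2 y = -28394.30
Solving: x ≈ 17.003, y ≈ 83.799 km (keep extra digits for the depth step; rounded: 17.0, 83.8).
Then from the TON sphere: z² = 111.04² − (x + 66.2)² − (y − 128.1)² with x = 17.003, y = 83.799, so z ≈ 58.690 ≈ 58.7 km.
Check against RID (with the unrounded solution): distance 118.12 ≈ 118.12 km. ✓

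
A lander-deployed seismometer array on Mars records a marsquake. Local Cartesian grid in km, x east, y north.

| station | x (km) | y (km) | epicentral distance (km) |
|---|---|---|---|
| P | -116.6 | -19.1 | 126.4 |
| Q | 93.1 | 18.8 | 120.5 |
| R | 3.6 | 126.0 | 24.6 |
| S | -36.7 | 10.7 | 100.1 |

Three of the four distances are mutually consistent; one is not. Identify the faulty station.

Solve using three stations at a time. Using Q, R, S (subtract circle equations pairwise → linear system) gives (x, y) ≈ (5.5, 101.5).
Distances from that point to each station vs reported:
  P: calculated 171.6 vs reported 126.4 → residual 45.2 km
  Q: calculated 120.5 vs reported 120.5 → residual 0.0 km
  R: calculated 24.6 vs reported 24.6 → residual 0.0 km
  S: calculated 100.1 vs reported 100.1 → residual 0.0 km
Q, R, S are mutually consistent (residuals ≈ 0); P is off by 45.2 km.

P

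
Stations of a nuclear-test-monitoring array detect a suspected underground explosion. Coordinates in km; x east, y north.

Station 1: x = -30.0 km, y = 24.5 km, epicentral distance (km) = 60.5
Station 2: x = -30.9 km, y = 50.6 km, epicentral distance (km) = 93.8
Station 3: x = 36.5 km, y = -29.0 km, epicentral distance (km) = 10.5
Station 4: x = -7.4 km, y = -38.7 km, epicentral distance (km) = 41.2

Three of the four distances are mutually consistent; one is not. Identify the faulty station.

Station 1

Solve using three stations at a time. Using Station 2, Station 3, Station 4 (subtract circle equations pairwise → linear system) gives (x, y) ≈ (29.8, -20.9).
Distances from that point to each station vs reported:
  Station 1: calculated 75.1 vs reported 60.5 → residual 14.6 km
  Station 2: calculated 93.8 vs reported 93.8 → residual 0.0 km
  Station 3: calculated 10.5 vs reported 10.5 → residual 0.0 km
  Station 4: calculated 41.2 vs reported 41.2 → residual 0.0 km
Station 2, Station 3, Station 4 are mutually consistent (residuals ≈ 0); Station 1 is off by 14.6 km.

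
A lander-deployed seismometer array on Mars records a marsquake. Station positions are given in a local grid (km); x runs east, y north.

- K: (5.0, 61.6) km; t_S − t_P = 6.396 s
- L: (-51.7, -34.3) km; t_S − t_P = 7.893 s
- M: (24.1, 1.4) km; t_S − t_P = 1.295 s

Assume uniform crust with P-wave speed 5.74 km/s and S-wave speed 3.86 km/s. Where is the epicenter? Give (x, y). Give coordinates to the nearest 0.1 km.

Distance from S−P lag: d = Δt · v_P v_S / (v_P − v_S) = Δt · (5.74·3.86)/(5.74−3.86) ≈ 11.7853·Δt.
So d_K = 75.38, d_L = 93.02, d_M = 15.26 km.
Circle about each station: (x − 5.0)² + (y − 61.6)² = 75.38²; (x + 51.7)² + (y + 34.3)² = 93.02²; (x − 24.1)² + (y − 1.4)² = 15.26².
Subtracting pairs of circle equations eliminates x²+y² and gives linear equations (the radical axes):
-113.4 x − 191.8 y = -2940.76
38.2 x − 120.4 y = 2212.49
Solving the 2×2 system: x ≈ 37.1, y ≈ -6.6 km.
Check against K (with the unrounded x, y): √((x − 5.0)²+(y − 61.6)²) = 75.38 ≈ 75.38 km. ✓

(37.1, -6.6)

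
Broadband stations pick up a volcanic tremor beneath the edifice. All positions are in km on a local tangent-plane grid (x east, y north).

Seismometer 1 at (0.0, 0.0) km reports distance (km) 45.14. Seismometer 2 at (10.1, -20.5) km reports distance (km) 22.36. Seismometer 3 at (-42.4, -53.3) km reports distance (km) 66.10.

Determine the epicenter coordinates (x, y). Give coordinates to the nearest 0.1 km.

Circle about each station: x² + y² = 45.14²; (x − 10.1)² + (y + 20.5)² = 22.36²; (x + 42.4)² + (y + 53.3)² = 66.10².
Subtracting pairs of circle equations eliminates x²+y² and gives linear equations (the radical axes):
20.2 x − 41.0 y = 2059.91
-84.8 x − 106.6 y = 2307.06
Solving the 2×2 system: x ≈ 22.2, y ≈ -39.3 km.

22.2 km east, -39.3 km north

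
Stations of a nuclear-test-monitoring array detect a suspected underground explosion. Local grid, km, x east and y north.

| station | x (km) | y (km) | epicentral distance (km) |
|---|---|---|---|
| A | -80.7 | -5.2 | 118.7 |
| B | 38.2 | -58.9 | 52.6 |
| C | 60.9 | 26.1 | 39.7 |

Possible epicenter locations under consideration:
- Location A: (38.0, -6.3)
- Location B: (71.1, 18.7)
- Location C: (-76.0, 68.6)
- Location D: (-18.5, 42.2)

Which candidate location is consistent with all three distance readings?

Location A

For each candidate, compare |candidate − station| to the reported distance:
Location A: residuals A 0.0, B 0.0, C 0.0 → max 0.0 km
Location B: residuals A 35.0, B 31.7, C 27.1 → max 35.0 km
Location C: residuals A 44.8, B 118.6, C 103.6 → max 118.6 km
Location D: residuals A 40.5, B 63.3, C 41.3 → max 63.3 km
Only Location A has all residuals ≈ 0.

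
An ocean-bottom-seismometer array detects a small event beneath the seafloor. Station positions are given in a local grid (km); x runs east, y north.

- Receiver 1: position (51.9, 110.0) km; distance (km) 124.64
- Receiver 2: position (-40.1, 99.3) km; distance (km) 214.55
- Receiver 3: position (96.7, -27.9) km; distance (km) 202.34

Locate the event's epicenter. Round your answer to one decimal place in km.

x ≈ 164.9 km, y ≈ 162.6 km

Circle about each station: (x − 51.9)² + (y − 110.0)² = 124.64²; (x + 40.1)² + (y − 99.3)² = 214.55²; (x − 96.7)² + (y + 27.9)² = 202.34².
Subtracting the Receiver 1 equation from the Receiver 2 and Receiver 3 equations removes the quadratic terms:
-184.0 x − 21.4 y = -33821.68
89.6 x − 275.8 y = -30070.66
Solving the 2×2 system: x ≈ 164.9, y ≈ 162.6 km.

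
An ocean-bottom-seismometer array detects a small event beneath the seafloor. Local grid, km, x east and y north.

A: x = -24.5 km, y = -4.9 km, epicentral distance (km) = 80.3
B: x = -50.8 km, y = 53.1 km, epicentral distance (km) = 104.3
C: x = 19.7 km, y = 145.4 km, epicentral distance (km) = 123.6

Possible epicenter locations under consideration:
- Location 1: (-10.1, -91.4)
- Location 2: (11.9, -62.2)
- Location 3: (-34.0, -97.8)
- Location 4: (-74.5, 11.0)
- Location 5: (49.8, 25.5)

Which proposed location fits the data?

For each candidate, compare |candidate − station| to the reported distance:
Location 1: residuals A 7.4, B 45.8, C 115.1 → max 115.1 km
Location 2: residuals A 12.4, B 26.9, C 84.1 → max 84.1 km
Location 3: residuals A 13.1, B 47.5, C 125.5 → max 125.5 km
Location 4: residuals A 27.8, B 56.0, C 40.5 → max 56.0 km
Location 5: residuals A 0.0, B 0.0, C 0.0 → max 0.0 km
Only Location 5 has all residuals ≈ 0.

Location 5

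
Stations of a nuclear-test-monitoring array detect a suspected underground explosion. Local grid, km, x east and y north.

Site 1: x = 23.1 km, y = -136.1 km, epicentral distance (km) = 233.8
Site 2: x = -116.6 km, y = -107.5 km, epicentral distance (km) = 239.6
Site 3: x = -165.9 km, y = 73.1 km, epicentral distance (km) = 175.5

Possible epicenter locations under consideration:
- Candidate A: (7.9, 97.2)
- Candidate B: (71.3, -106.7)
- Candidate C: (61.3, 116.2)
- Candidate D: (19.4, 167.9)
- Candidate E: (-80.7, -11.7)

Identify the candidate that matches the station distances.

For each candidate, compare |candidate − station| to the reported distance:
Candidate A: residuals Site 1 0.0, Site 2 0.0, Site 3 0.0 → max 0.0 km
Candidate B: residuals Site 1 177.3, Site 2 51.7, Site 3 122.1 → max 177.3 km
Candidate C: residuals Site 1 21.4, Site 2 46.2, Site 3 55.8 → max 55.8 km
Candidate D: residuals Site 1 70.2, Site 2 67.6, Site 3 32.6 → max 70.2 km
Candidate E: residuals Site 1 71.8, Site 2 137.3, Site 3 55.3 → max 137.3 km
Only Candidate A has all residuals ≈ 0.

Candidate A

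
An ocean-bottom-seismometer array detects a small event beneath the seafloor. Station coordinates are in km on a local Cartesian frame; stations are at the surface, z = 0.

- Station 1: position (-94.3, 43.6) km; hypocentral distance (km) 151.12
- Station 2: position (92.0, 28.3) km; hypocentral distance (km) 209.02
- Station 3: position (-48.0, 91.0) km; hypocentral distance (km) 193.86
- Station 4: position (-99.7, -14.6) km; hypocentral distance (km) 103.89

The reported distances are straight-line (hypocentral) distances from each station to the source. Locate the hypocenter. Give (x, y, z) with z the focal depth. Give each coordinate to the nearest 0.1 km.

Each station gives a sphere (x−x_i)² + (y−y_i)² + z² = d_i² (stations at z=0).
Subtracting the Station 1 sphere from Station 2 and Station 3: z² cancels, leaving linear equations in x and y:
372.6 x − 30.6 y = -22380.67
92.6 x + 94.8 y = -14952.90
Solving: x ≈ -67.597, y ≈ -91.702 km (keep extra digits for the depth step; rounded: -67.6, -91.7).
Then from the Station 1 sphere: z² = 151.12² − (x + 94.3)² − (y − 43.6)² with x = -67.597, y = -91.702, so z ≈ 61.787 ≈ 61.8 km.

x ≈ -67.6 km, y ≈ -91.7 km, depth ≈ 61.8 km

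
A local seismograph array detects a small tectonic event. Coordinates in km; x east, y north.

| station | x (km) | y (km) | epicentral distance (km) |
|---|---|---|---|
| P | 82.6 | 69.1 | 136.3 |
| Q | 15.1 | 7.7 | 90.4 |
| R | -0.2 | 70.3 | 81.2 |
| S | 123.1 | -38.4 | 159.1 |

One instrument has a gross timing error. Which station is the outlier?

Q

Solve using three stations at a time. Using P, R, S (subtract circle equations pairwise → linear system) gives (x, y) ≈ (-32.2, -4.2).
Distances from that point to each station vs reported:
  P: calculated 136.2 vs reported 136.3 → residual 0.1 km
  Q: calculated 48.8 vs reported 90.4 → residual 41.6 km
  R: calculated 81.1 vs reported 81.2 → residual 0.1 km
  S: calculated 159.1 vs reported 159.1 → residual 0.0 km
P, R, S are mutually consistent (residuals ≈ 0); Q is off by 41.6 km.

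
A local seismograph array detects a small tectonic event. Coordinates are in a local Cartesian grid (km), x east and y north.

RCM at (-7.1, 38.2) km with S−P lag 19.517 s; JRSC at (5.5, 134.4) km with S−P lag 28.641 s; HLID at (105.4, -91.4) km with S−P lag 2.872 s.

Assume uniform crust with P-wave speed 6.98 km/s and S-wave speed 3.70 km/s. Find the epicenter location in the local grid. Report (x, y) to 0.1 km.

Distance from S−P lag: d = Δt · v_P v_S / (v_P − v_S) = Δt · (6.98·3.70)/(6.98−3.70) ≈ 7.8738·Δt.
So d_RCM = 153.67, d_JRSC = 225.51, d_HLID = 22.61 km.
Circle about each station: (x + 7.1)² + (y − 38.2)² = 153.67²; (x − 5.5)² + (y − 134.4)² = 225.51²; (x − 105.4)² + (y + 91.4)² = 22.61².
Subtracting pairs of circle equations eliminates x²+y² and gives linear equations (the radical axes):
25.2 x + 192.4 y = -10656.33
225.0 x − 259.2 y = 41056.73
Solving the 2×2 system: x ≈ 103.1, y ≈ -68.9 km.

103.1 km east, -68.9 km north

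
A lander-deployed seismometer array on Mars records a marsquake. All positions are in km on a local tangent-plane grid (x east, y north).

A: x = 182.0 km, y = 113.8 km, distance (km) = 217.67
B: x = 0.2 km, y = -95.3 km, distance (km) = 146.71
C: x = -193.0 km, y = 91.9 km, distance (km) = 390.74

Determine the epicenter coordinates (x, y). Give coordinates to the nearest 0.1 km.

x ≈ 146.8 km, y ≈ -101.0 km

Circle about each station: (x − 182.0)² + (y − 113.8)² = 217.67²; (x − 0.2)² + (y + 95.3)² = 146.71²; (x + 193.0)² + (y − 91.9)² = 390.74².
Subtracting pairs of circle equations eliminates x²+y² and gives linear equations (the radical axes):
-363.6 x − 418.2 y = -11135.91
-750.0 x − 43.8 y = -105677.35
Solving the 2×2 system: x ≈ 146.8, y ≈ -101.0 km.
Check against A (with the unrounded x, y): √((x − 182.0)²+(y − 113.8)²) = 217.67 ≈ 217.67 km. ✓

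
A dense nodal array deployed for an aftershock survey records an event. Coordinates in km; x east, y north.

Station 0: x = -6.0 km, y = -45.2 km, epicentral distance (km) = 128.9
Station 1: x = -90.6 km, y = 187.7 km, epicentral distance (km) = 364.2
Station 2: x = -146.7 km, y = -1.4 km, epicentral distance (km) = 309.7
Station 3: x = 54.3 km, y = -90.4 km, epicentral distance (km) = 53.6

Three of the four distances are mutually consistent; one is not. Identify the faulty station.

Station 2

Solve using three stations at a time. Using Station 0, Station 1, Station 3 (subtract circle equations pairwise → linear system) gives (x, y) ≈ (94.5, -126.0).
Distances from that point to each station vs reported:
  Station 0: calculated 128.9 vs reported 128.9 → residual 0.0 km
  Station 1: calculated 364.2 vs reported 364.2 → residual 0.0 km
  Station 2: calculated 271.5 vs reported 309.7 → residual 38.2 km
  Station 3: calculated 53.7 vs reported 53.6 → residual 0.1 km
Station 0, Station 1, Station 3 are mutually consistent (residuals ≈ 0); Station 2 is off by 38.2 km.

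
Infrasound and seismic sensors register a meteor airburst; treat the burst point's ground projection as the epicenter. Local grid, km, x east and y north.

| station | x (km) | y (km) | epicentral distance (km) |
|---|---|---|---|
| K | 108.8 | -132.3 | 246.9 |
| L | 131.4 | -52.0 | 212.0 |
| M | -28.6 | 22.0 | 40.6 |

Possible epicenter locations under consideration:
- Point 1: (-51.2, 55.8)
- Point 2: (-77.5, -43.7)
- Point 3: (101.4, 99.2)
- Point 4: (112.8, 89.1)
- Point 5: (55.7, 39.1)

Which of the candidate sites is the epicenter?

For each candidate, compare |candidate − station| to the reported distance:
Point 1: residuals K 0.0, L 0.0, M 0.1 → max 0.1 km
Point 2: residuals K 40.6, L 2.9, M 41.3 → max 41.3 km
Point 3: residuals K 15.3, L 57.9, M 110.6 → max 110.6 km
Point 4: residuals K 25.5, L 69.7, M 115.9 → max 115.9 km
Point 5: residuals K 67.5, L 93.6, M 45.4 → max 93.6 km
Only Point 1 has all residuals ≈ 0.

Point 1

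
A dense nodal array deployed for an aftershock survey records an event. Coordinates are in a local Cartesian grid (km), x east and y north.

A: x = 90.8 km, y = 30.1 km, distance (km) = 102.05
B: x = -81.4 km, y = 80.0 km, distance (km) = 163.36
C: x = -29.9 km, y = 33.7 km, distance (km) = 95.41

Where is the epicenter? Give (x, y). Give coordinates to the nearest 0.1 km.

Circle about each station: (x − 90.8)² + (y − 30.1)² = 102.05²; (x + 81.4)² + (y − 80.0)² = 163.36²; (x + 29.9)² + (y − 33.7)² = 95.41².
Subtracting pairs of circle equations eliminates x²+y² and gives linear equations (the radical axes):
-344.4 x + 99.8 y = -12396.98
-241.4 x + 7.2 y = -5809.82
Solving the 2×2 system: x ≈ 22.7, y ≈ -45.9 km.

(22.7, -45.9)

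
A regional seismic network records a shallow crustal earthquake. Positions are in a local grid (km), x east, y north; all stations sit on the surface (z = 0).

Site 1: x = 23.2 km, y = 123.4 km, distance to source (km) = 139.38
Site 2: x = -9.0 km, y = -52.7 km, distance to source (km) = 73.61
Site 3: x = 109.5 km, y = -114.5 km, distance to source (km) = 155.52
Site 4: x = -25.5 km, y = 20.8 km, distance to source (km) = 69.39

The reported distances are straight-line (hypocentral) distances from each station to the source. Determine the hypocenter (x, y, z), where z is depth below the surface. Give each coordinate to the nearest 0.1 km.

x ≈ 11.9 km, y ≈ -5.3 km, depth ≈ 52.3 km

Each station gives a sphere (x−x_i)² + (y−y_i)² + z² = d_i² (stations at z=0).
Subtracting the Site 1 sphere from Site 2 and Site 3: z² cancels, leaving linear equations in x and y:
-64.4 x − 352.2 y = 1100.84
172.6 x − 475.8 y = 4575.01
Solving: x ≈ 11.895, y ≈ -5.301 km (keep extra digits for the depth step; rounded: 11.9, -5.3).
Then from the Site 1 sphere: z² = 139.38² − (x − 23.2)² − (y − 123.4)² with x = 11.895, y = -5.301, so z ≈ 52.298 ≈ 52.3 km.
Check against Site 4 (with the unrounded solution): distance 69.39 ≈ 69.39 km. ✓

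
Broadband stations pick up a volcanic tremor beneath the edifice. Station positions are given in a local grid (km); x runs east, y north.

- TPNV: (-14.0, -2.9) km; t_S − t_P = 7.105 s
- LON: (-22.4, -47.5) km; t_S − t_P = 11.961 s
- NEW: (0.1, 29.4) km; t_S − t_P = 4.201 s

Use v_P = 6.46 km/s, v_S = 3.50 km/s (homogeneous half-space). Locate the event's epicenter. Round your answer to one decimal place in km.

x ≈ 32.0 km, y ≈ 25.9 km

Distance from S−P lag: d = Δt · v_P v_S / (v_P − v_S) = Δt · (6.46·3.50)/(6.46−3.50) ≈ 7.6385·Δt.
So d_TPNV = 54.27, d_LON = 91.36, d_NEW = 32.09 km.
Circle about each station: (x + 14.0)² + (y + 2.9)² = 54.27²; (x + 22.4)² + (y + 47.5)² = 91.36²; (x − 0.1)² + (y − 29.4)² = 32.09².
Subtracting pairs of circle equations eliminates x²+y² and gives linear equations (the radical axes):
-16.8 x − 89.2 y = -2847.82
28.2 x + 64.6 y = 2575.42
Solving the 2×2 system: x ≈ 32.0, y ≈ 25.9 km.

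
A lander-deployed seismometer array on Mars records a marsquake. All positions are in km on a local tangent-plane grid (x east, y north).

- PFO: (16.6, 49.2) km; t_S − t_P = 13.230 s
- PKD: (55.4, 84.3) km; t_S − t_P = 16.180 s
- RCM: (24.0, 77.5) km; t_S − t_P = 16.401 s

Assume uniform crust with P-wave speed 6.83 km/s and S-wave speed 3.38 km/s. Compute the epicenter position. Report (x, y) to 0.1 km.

x ≈ 67.4 km, y ≈ -23.3 km

Distance from S−P lag: d = Δt · v_P v_S / (v_P − v_S) = Δt · (6.83·3.38)/(6.83−3.38) ≈ 6.6914·Δt.
So d_PFO = 88.53, d_PKD = 108.27, d_RCM = 109.75 km.
Circle about each station: (x − 16.6)² + (y − 49.2)² = 88.53²; (x − 55.4)² + (y − 84.3)² = 108.27²; (x − 24.0)² + (y − 77.5)² = 109.75².
Subtracting the PFO equation from the PKD and RCM equations removes the quadratic terms:
77.6 x + 70.2 y = 3594.62
14.8 x + 56.6 y = -321.45
Solving the 2×2 system: x ≈ 67.4, y ≈ -23.3 km.
Check against PFO (with the unrounded x, y): √((x − 16.6)²+(y − 49.2)²) = 88.53 ≈ 88.53 km. ✓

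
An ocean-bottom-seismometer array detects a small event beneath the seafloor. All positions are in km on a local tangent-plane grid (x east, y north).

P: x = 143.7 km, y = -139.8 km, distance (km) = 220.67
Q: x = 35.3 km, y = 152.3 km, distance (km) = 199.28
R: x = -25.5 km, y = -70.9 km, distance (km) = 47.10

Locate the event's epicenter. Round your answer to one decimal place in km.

x ≈ -47.2 km, y ≈ -29.1 km

Circle about each station: (x − 143.7)² + (y + 139.8)² = 220.67²; (x − 35.3)² + (y − 152.3)² = 199.28²; (x + 25.5)² + (y + 70.9)² = 47.10².
Subtracting the P equation from the Q and R equations removes the quadratic terms:
-216.8 x + 584.2 y = -6769.62
-338.4 x + 137.8 y = 11960.17
Solving the 2×2 system: x ≈ -47.2, y ≈ -29.1 km.
Check against P (with the unrounded x, y): √((x − 143.7)²+(y + 139.8)²) = 220.67 ≈ 220.67 km. ✓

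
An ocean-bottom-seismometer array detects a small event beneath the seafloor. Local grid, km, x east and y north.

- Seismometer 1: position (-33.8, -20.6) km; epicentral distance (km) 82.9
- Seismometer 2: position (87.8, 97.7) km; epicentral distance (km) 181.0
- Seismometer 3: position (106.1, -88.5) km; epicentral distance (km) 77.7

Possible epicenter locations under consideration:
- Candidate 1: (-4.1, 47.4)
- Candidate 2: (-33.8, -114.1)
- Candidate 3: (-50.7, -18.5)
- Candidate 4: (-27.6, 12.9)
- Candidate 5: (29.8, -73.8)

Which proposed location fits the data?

Candidate 5

For each candidate, compare |candidate − station| to the reported distance:
Candidate 1: residuals Seismometer 1 8.7, Seismometer 2 76.2, Seismometer 3 97.3 → max 97.3 km
Candidate 2: residuals Seismometer 1 10.6, Seismometer 2 63.2, Seismometer 3 64.5 → max 64.5 km
Candidate 3: residuals Seismometer 1 65.9, Seismometer 2 0.2, Seismometer 3 94.0 → max 94.0 km
Candidate 4: residuals Seismometer 1 48.8, Seismometer 2 37.8, Seismometer 3 90.1 → max 90.1 km
Candidate 5: residuals Seismometer 1 0.0, Seismometer 2 0.0, Seismometer 3 0.0 → max 0.0 km
Only Candidate 5 has all residuals ≈ 0.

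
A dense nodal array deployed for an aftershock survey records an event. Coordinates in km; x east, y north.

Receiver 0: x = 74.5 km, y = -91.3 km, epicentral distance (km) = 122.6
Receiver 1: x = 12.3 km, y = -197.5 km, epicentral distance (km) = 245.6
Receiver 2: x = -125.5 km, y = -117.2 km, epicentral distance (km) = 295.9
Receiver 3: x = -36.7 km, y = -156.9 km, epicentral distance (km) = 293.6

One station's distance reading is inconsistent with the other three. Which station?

Receiver 3

Solve using three stations at a time. Using Receiver 0, Receiver 1, Receiver 2 (subtract circle equations pairwise → linear system) gives (x, y) ≈ (140.8, 11.8).
Distances from that point to each station vs reported:
  Receiver 0: calculated 122.6 vs reported 122.6 → residual 0.0 km
  Receiver 1: calculated 245.6 vs reported 245.6 → residual 0.0 km
  Receiver 2: calculated 295.9 vs reported 295.9 → residual 0.0 km
  Receiver 3: calculated 244.9 vs reported 293.6 → residual 48.7 km
Receiver 0, Receiver 1, Receiver 2 are mutually consistent (residuals ≈ 0); Receiver 3 is off by 48.7 km.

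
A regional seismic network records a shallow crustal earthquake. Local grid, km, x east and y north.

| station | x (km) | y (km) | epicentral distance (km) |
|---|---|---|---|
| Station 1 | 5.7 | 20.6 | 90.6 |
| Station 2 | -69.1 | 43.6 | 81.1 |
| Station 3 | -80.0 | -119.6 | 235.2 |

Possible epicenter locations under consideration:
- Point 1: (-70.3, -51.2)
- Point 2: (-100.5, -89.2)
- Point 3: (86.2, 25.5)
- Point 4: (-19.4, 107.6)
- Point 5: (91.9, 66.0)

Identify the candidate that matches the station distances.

For each candidate, compare |candidate − station| to the reported distance:
Point 1: residuals Station 1 14.0, Station 2 13.7, Station 3 166.1 → max 166.1 km
Point 2: residuals Station 1 62.2, Station 2 55.4, Station 3 198.5 → max 198.5 km
Point 3: residuals Station 1 10.0, Station 2 75.3, Station 3 14.6 → max 75.3 km
Point 4: residuals Station 1 0.1, Station 2 0.1, Station 3 0.1 → max 0.1 km
Point 5: residuals Station 1 6.8, Station 2 81.5, Station 3 17.8 → max 81.5 km
Only Point 4 has all residuals ≈ 0.

Point 4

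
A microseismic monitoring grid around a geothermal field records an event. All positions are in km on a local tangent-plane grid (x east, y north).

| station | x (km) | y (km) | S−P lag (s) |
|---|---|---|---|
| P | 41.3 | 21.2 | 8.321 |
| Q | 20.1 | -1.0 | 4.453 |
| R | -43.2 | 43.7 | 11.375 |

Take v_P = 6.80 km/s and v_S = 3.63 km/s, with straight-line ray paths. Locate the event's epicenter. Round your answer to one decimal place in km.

Distance from S−P lag: d = Δt · v_P v_S / (v_P − v_S) = Δt · (6.80·3.63)/(6.80−3.63) ≈ 7.7868·Δt.
So d_P = 64.79, d_Q = 34.67, d_R = 88.57 km.
Circle about each station: (x − 41.3)² + (y − 21.2)² = 64.79²; (x − 20.1)² + (y + 1.0)² = 34.67²; (x + 43.2)² + (y − 43.7)² = 88.57².
Subtracting the P equation from the Q and R equations removes the quadratic terms:
-42.4 x − 44.4 y = 1245.62
-169.0 x + 45.0 y = -2026.10
Solving the 2×2 system: x ≈ 3.6, y ≈ -31.5 km.

(3.6, -31.5)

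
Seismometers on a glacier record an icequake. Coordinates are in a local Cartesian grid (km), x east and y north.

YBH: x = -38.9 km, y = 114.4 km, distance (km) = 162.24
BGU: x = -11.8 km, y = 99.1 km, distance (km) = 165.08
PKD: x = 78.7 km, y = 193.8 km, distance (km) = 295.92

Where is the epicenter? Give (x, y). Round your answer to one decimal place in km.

Circle about each station: (x + 38.9)² + (y − 114.4)² = 162.24²; (x + 11.8)² + (y − 99.1)² = 165.08²; (x − 78.7)² + (y − 193.8)² = 295.92².
Subtracting the YBH equation from the BGU and PKD equations removes the quadratic terms:
54.2 x − 30.6 y = -5570.11
235.2 x + 158.8 y = -32095.27
Solving the 2×2 system: x ≈ -118.1, y ≈ -27.2 km.

(-118.1, -27.2)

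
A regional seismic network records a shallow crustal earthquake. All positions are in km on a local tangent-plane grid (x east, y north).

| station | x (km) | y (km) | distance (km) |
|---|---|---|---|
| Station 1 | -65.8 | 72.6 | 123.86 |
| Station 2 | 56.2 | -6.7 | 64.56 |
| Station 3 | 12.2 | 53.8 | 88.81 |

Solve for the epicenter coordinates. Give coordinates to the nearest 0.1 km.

x ≈ -2.4 km, y ≈ -33.8 km

Circle about each station: (x + 65.8)² + (y − 72.6)² = 123.86²; (x − 56.2)² + (y + 6.7)² = 64.56²; (x − 12.2)² + (y − 53.8)² = 88.81².
Subtracting the Station 1 equation from the Station 2 and Station 3 equations removes the quadratic terms:
244.0 x − 158.6 y = 4776.24
156.0 x − 37.6 y = 896.96
Solving the 2×2 system: x ≈ -2.4, y ≈ -33.8 km.
Check against Station 1 (with the unrounded x, y): √((x + 65.8)²+(y − 72.6)²) = 123.86 ≈ 123.86 km. ✓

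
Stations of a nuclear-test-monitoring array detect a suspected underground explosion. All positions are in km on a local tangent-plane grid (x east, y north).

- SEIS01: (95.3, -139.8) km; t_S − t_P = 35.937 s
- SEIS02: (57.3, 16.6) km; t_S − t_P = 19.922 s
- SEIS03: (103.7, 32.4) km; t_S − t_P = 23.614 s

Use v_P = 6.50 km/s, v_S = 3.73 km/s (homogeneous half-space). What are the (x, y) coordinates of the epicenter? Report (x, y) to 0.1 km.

Distance from S−P lag: d = Δt · v_P v_S / (v_P − v_S) = Δt · (6.50·3.73)/(6.50−3.73) ≈ 8.7527·Δt.
So d_SEIS01 = 314.55, d_SEIS02 = 174.37, d_SEIS03 = 206.69 km.
Circle about each station: (x − 95.3)² + (y + 139.8)² = 314.55²; (x − 57.3)² + (y − 16.6)² = 174.37²; (x − 103.7)² + (y − 32.4)² = 206.69².
Subtracting pairs of circle equations eliminates x²+y² and gives linear equations (the radical axes):
-76.0 x + 312.8 y = 43469.53
16.8 x + 344.4 y = 39398.27
Solving the 2×2 system: x ≈ -84.2, y ≈ 118.5 km.

x ≈ -84.2 km, y ≈ 118.5 km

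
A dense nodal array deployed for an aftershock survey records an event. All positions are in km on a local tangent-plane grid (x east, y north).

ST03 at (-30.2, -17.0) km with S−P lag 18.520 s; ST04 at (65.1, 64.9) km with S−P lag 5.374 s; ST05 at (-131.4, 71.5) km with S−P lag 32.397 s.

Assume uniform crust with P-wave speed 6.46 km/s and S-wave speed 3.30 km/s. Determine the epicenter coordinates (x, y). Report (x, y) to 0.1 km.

(83.9, 33.9)

Distance from S−P lag: d = Δt · v_P v_S / (v_P − v_S) = Δt · (6.46·3.30)/(6.46−3.30) ≈ 6.7462·Δt.
So d_ST03 = 124.94, d_ST04 = 36.25, d_ST05 = 218.56 km.
Circle about each station: (x + 30.2)² + (y + 17.0)² = 124.94²; (x − 65.1)² + (y − 64.9)² = 36.25²; (x + 131.4)² + (y − 71.5)² = 218.56².
Subtracting the ST03 equation from the ST04 and ST05 equations removes the quadratic terms:
190.6 x + 163.8 y = 21544.92
-202.4 x + 177.0 y = -10981.30
Solving the 2×2 system: x ≈ 83.9, y ≈ 33.9 km.
Check against ST03 (with the unrounded x, y): √((x + 30.2)²+(y + 17.0)²) = 124.94 ≈ 124.94 km. ✓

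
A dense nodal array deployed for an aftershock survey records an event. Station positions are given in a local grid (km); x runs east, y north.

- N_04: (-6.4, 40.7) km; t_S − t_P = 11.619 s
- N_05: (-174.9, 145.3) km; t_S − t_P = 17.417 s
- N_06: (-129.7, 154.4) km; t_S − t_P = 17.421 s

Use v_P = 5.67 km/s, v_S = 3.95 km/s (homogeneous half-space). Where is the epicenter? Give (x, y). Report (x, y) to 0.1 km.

Distance from S−P lag: d = Δt · v_P v_S / (v_P − v_S) = Δt · (5.67·3.95)/(5.67−3.95) ≈ 13.0212·Δt.
So d_N_04 = 151.29, d_N_05 = 226.79, d_N_06 = 226.84 km.
Circle about each station: (x + 6.4)² + (y − 40.7)² = 151.29²; (x + 174.9)² + (y − 145.3)² = 226.79²; (x + 129.7)² + (y − 154.4)² = 226.84².
Subtracting the N_04 equation from the N_05 and N_06 equations removes the quadratic terms:
-337.0 x + 209.2 y = 21459.61
-246.6 x + 227.4 y = 10396.28
Solving the 2×2 system: x ≈ -108.0, y ≈ -71.4 km.
Check against N_04 (with the unrounded x, y): √((x + 6.4)²+(y − 40.7)²) = 151.30 ≈ 151.29 km. ✓

(-108.0, -71.4)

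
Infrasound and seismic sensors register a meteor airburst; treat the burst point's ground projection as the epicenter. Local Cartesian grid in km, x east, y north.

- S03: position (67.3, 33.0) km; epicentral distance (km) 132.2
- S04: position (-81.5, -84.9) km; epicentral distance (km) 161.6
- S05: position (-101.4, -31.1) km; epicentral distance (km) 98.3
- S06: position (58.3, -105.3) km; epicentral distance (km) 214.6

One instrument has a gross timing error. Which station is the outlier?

S05

Solve using three stations at a time. Using S03, S04, S06 (subtract circle equations pairwise → linear system) gives (x, y) ≈ (-58.1, 75.0).
Distances from that point to each station vs reported:
  S03: calculated 132.2 vs reported 132.2 → residual 0.0 km
  S04: calculated 161.6 vs reported 161.6 → residual 0.0 km
  S05: calculated 114.6 vs reported 98.3 → residual 16.3 km
  S06: calculated 214.6 vs reported 214.6 → residual 0.0 km
S03, S04, S06 are mutually consistent (residuals ≈ 0); S05 is off by 16.3 km.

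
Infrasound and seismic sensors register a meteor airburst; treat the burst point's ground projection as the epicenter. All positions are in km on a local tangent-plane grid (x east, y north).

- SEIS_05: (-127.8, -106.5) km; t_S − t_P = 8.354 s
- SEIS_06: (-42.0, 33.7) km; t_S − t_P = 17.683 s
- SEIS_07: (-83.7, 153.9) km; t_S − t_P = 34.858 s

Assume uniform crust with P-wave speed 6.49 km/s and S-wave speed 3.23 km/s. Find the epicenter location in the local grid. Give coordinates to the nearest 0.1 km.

Distance from S−P lag: d = Δt · v_P v_S / (v_P − v_S) = Δt · (6.49·3.23)/(6.49−3.23) ≈ 6.4303·Δt.
So d_SEIS_05 = 53.72, d_SEIS_06 = 113.71, d_SEIS_07 = 224.15 km.
Circle about each station: (x + 127.8)² + (y + 106.5)² = 53.72²; (x + 42.0)² + (y − 33.7)² = 113.71²; (x + 83.7)² + (y − 153.9)² = 224.15².
Subtracting the SEIS_05 equation from the SEIS_06 and SEIS_07 equations removes the quadratic terms:
171.6 x + 280.4 y = -34819.53
88.2 x + 520.8 y = -44341.57
Solving the 2×2 system: x ≈ -88.2, y ≈ -70.2 km.

-88.2 km east, -70.2 km north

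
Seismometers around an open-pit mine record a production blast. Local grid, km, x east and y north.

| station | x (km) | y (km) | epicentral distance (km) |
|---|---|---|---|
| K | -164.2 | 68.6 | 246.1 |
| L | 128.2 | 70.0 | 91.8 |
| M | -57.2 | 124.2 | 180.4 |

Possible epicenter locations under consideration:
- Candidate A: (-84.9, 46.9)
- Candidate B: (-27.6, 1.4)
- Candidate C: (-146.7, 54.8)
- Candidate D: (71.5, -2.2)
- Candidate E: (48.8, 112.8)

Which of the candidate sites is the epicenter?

For each candidate, compare |candidate − station| to the reported distance:
Candidate A: residuals K 163.9, L 122.5, M 98.3 → max 163.9 km
Candidate B: residuals K 93.9, L 78.4, M 54.1 → max 93.9 km
Candidate C: residuals K 223.8, L 183.5, M 67.1 → max 223.8 km
Candidate D: residuals K 0.0, L 0.0, M 0.0 → max 0.0 km
Candidate E: residuals K 28.6, L 1.6, M 73.8 → max 73.8 km
Only Candidate D has all residuals ≈ 0.

Candidate D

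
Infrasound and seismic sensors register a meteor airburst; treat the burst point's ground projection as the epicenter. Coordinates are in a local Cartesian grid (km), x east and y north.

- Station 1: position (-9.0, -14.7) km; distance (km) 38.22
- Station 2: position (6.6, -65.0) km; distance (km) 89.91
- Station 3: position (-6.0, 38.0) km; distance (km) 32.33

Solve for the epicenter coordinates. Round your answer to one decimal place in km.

Circle about each station: (x + 9.0)² + (y + 14.7)² = 38.22²; (x − 6.6)² + (y + 65.0)² = 89.91²; (x + 6.0)² + (y − 38.0)² = 32.33².
Subtracting the Station 1 equation from the Station 2 and Station 3 equations removes the quadratic terms:
31.2 x − 100.6 y = -2651.57
6.0 x + 105.4 y = 1598.45
Solving the 2×2 system: x ≈ -30.5, y ≈ 16.9 km.

x ≈ -30.5 km, y ≈ 16.9 km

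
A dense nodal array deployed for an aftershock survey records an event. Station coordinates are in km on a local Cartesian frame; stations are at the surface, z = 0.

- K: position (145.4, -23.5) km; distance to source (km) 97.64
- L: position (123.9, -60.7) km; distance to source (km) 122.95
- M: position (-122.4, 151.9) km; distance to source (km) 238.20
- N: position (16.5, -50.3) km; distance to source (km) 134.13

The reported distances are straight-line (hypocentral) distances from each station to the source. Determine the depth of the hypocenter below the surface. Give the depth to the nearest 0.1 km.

Each station gives a sphere (x−x_i)² + (y−y_i)² + z² = d_i² (stations at z=0).
Subtracting the K sphere from L and M: z² cancels, leaving linear equations in x and y:
-43.0 x − 74.4 y = -8240.84
-535.6 x + 350.8 y = -30843.71
Solving: x ≈ 94.400, y ≈ 56.205 km (keep extra digits for the depth step; rounded: 94.4, 56.2).
Then from the K sphere: z² = 97.64² − (x − 145.4)² − (y + 23.5)² with x = 94.400, y = 56.205, so z ≈ 24.077 ≈ 24.1 km.

depth ≈ 24.1 km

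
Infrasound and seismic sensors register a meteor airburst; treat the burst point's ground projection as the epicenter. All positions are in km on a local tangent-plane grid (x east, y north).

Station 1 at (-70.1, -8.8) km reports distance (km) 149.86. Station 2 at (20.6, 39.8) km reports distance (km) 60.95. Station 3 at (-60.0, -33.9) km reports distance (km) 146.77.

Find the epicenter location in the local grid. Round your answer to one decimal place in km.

77.4 km east, 17.7 km north

Circle about each station: (x + 70.1)² + (y + 8.8)² = 149.86²; (x − 20.6)² + (y − 39.8)² = 60.95²; (x + 60.0)² + (y + 33.9)² = 146.77².
Subtracting the Station 1 equation from the Station 2 and Station 3 equations removes the quadratic terms:
181.4 x + 97.2 y = 15760.07
20.2 x − 50.2 y = 674.35
Solving the 2×2 system: x ≈ 77.4, y ≈ 17.7 km.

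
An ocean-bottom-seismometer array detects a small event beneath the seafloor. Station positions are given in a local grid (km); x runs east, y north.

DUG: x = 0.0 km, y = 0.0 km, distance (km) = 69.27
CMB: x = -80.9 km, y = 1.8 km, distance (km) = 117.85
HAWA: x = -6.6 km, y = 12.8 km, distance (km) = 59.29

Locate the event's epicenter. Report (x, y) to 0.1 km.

x ≈ 17.2 km, y ≈ 67.1 km

Circle about each station: x² + y² = 69.27²; (x + 80.9)² + (y − 1.8)² = 117.85²; (x + 6.6)² + (y − 12.8)² = 59.29².
Subtracting pairs of circle equations eliminates x²+y² and gives linear equations (the radical axes):
-161.8 x + 3.6 y = -2542.24
-13.2 x + 25.6 y = 1490.43
Solving the 2×2 system: x ≈ 17.2, y ≈ 67.1 km.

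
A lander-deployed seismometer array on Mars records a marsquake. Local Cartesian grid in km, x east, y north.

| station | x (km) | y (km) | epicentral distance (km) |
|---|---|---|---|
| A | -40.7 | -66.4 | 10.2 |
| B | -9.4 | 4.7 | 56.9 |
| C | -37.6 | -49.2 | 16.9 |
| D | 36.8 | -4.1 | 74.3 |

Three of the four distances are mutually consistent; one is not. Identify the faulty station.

Solve using three stations at a time. Using B, C, D (subtract circle equations pairwise → linear system) gives (x, y) ≈ (-20.8, -51.1).
Distances from that point to each station vs reported:
  A: calculated 25.1 vs reported 10.2 → residual 14.9 km
  B: calculated 56.9 vs reported 56.9 → residual 0.0 km
  C: calculated 16.9 vs reported 16.9 → residual 0.0 km
  D: calculated 74.3 vs reported 74.3 → residual 0.0 km
B, C, D are mutually consistent (residuals ≈ 0); A is off by 14.9 km.

A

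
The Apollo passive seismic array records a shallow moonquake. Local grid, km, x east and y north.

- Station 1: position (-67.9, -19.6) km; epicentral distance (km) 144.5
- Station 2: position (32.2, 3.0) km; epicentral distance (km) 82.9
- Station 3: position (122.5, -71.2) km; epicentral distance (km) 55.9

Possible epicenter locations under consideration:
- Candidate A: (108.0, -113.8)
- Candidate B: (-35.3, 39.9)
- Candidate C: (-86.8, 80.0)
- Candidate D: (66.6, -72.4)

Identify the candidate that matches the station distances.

Candidate D

For each candidate, compare |candidate − station| to the reported distance:
Candidate A: residuals Station 1 55.0, Station 2 56.3, Station 3 10.9 → max 56.3 km
Candidate B: residuals Station 1 76.7, Station 2 6.0, Station 3 137.1 → max 137.1 km
Candidate C: residuals Station 1 43.1, Station 2 58.8, Station 3 202.3 → max 202.3 km
Candidate D: residuals Station 1 0.0, Station 2 0.0, Station 3 0.0 → max 0.0 km
Only Candidate D has all residuals ≈ 0.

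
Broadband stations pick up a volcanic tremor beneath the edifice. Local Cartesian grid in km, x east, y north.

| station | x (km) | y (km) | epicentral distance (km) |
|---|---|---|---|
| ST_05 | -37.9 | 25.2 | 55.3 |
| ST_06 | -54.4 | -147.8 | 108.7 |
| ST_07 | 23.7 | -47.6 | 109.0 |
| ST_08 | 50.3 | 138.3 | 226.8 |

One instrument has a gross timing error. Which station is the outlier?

Solve using three stations at a time. Using ST_06, ST_07, ST_08 (subtract circle equations pairwise → linear system) gives (x, y) ≈ (-85.2, -43.6).
Distances from that point to each station vs reported:
  ST_05: calculated 83.5 vs reported 55.3 → residual 28.2 km
  ST_06: calculated 108.7 vs reported 108.7 → residual 0.0 km
  ST_07: calculated 109.0 vs reported 109.0 → residual 0.0 km
  ST_08: calculated 226.8 vs reported 226.8 → residual 0.0 km
ST_06, ST_07, ST_08 are mutually consistent (residuals ≈ 0); ST_05 is off by 28.2 km.

ST_05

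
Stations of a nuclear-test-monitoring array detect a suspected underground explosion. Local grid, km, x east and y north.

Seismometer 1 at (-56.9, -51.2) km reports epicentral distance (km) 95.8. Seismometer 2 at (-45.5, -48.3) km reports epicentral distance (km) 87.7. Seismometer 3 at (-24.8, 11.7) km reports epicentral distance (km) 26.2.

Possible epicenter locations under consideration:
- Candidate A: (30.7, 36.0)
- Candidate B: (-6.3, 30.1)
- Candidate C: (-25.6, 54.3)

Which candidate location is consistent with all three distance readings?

Candidate B

For each candidate, compare |candidate − station| to the reported distance:
Candidate A: residuals Seismometer 1 27.8, Seismometer 2 25.9, Seismometer 3 34.4 → max 34.4 km
Candidate B: residuals Seismometer 1 0.0, Seismometer 2 0.0, Seismometer 3 0.1 → max 0.1 km
Candidate C: residuals Seismometer 1 14.2, Seismometer 2 16.8, Seismometer 3 16.4 → max 16.8 km
Only Candidate B has all residuals ≈ 0.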